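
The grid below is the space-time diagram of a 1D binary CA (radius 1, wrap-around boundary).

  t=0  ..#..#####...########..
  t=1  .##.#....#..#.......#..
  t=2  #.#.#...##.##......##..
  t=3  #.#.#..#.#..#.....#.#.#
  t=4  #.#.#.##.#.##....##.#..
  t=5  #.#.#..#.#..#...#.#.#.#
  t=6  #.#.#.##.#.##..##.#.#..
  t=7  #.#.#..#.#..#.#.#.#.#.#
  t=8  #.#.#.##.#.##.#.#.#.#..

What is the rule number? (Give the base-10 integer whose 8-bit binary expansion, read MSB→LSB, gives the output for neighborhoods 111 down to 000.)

70

  nb ###: next=.  (t=0,i=6, bit7=0)
  nb ##.: next=#  (t=0,i=9, bit6=1)
  nb #.#: next=.  (t=1,i=3, bit5=0)
  nb #..: next=.  (t=0,i=3, bit4=0)
  nb .##: next=.  (t=0,i=5, bit3=0)
  nb .#.: next=#  (t=0,i=2, bit2=1)
  nb ..#: next=#  (t=0,i=1, bit1=1)
  nb ...: next=.  (t=0,i=0, bit0=0)
  bits 01000110 = 70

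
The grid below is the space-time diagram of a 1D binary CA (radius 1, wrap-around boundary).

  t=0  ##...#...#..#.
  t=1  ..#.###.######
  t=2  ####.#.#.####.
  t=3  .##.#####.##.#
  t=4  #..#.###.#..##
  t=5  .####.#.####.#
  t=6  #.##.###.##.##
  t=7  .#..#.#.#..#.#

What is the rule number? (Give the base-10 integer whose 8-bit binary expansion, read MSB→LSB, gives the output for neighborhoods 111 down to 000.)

182

  nb ###: next=#  (t=1,i=5, bit7=1)
  nb ##.: next=.  (t=0,i=1, bit6=0)
  nb #.#: next=#  (t=0,i=13, bit5=1)
  nb #..: next=#  (t=0,i=2, bit4=1)
  nb .##: next=.  (t=0,i=0, bit3=0)
  nb .#.: next=#  (t=0,i=5, bit2=1)
  nb ..#: next=#  (t=0,i=4, bit1=1)
  nb ...: next=.  (t=0,i=3, bit0=0)
  bits 10110110 = 182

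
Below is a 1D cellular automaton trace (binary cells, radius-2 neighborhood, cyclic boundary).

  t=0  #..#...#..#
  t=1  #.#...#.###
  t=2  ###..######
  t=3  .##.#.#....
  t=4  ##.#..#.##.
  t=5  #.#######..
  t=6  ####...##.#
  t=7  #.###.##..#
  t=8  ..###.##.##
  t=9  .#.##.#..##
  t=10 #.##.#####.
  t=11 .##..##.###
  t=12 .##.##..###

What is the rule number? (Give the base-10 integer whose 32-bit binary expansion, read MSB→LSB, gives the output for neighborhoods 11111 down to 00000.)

  nb #####: next=.  (t=2,i=0, bit31=0)
  nb ####.: next=#  (t=1,i=10, bit30=1)
  nb ###.#: next=#  (t=1,i=0, bit29=1)
  nb ###..: next=#  (t=2,i=2, bit28=1)
  nb ##.##: next=.  (t=4,i=10, bit27=0)
  nb ##.#.: next=#  (t=1,i=1, bit26=1)
  nb ##..#: next=.  (t=0,i=1, bit25=0)
  nb ##...: next=#  (t=6,i=4, bit24=1)
  nb #.###: next=#  (t=1,i=8, bit23=1)
  nb #.##.: next=#  (t=4,i=0, bit22=1)
  nb #.#.#: next=.  (t=3,i=4, bit21=0)
  nb #.#..: next=#  (t=1,i=2, bit20=1)
  nb #..##: next=#  (t=0,i=9, bit19=1)
  nb #..#.: next=#  (t=0,i=2, bit18=1)
  nb #...#: next=.  (t=0,i=5, bit17=0)
  nb #....: next=#  (t=3,i=8, bit16=1)
  nb .####: next=#  (t=1,i=9, bit15=1)
  nb .###.: next=#  (t=7,i=3, bit14=1)
  nb .##.#: next=.  (t=3,i=2, bit13=0)
  nb .##..: next=#  (t=0,i=0, bit12=1)
  nb .#.##: next=#  (t=1,i=7, bit11=1)
  nb .#.#.: next=.  (t=3,i=5, bit10=0)
  nb .#..#: next=#  (t=0,i=8, bit9=1)
  nb .#...: next=.  (t=0,i=4, bit8=0)
  nb ..###: next=.  (t=2,i=5, bit7=0)
  nb ..##.: next=#  (t=0,i=10, bit6=1)
  nb ..#.#: next=#  (t=1,i=6, bit5=1)
  nb ..#..: next=.  (t=0,i=3, bit4=0)
  nb ...##: next=#  (t=3,i=0, bit3=1)
  nb ...#.: next=#  (t=0,i=6, bit2=1)
  nb ....#: next=.  (t=3,i=10, bit1=0)
  nb .....: next=#  (t=3,i=9, bit0=1)
  bits 01110101110111011101101001101101 = 1977473645

1977473645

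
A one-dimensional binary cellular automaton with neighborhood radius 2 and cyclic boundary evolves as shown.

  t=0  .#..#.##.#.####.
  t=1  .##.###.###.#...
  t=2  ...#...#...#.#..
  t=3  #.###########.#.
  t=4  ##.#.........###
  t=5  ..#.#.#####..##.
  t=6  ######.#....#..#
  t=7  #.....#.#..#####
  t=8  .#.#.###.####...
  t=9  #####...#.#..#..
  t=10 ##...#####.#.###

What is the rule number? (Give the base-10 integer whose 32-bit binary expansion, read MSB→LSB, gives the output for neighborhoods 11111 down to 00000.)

225087413

  nb #####: next=.  (t=3,i=4, bit31=0)
  nb ####.: next=.  (t=0,i=13, bit30=0)
  nb ###.#: next=.  (t=1,i=6, bit29=0)
  nb ###..: next=.  (t=0,i=14, bit28=0)
  nb ##.##: next=#  (t=1,i=3, bit27=1)
  nb ##.#.: next=#  (t=0,i=8, bit26=1)
  nb ##..#: next=.  (t=0,i=15, bit25=0)
  nb ##...: next=#  (t=5,i=15, bit24=1)
  nb #.###: next=.  (t=0,i=11, bit23=0)
  nb #.##.: next=#  (t=0,i=6, bit22=1)
  nb #.#.#: next=#  (t=0,i=9, bit21=1)
  nb #.#..: next=.  (t=1,i=12, bit20=0)
  nb #..##: next=#  (t=5,i=12, bit19=1)
  nb #..#.: next=.  (t=0,i=0, bit18=0)
  nb #...#: next=#  (t=2,i=5, bit17=1)
  nb #....: next=.  (t=1,i=14, bit16=0)
  nb .####: next=#  (t=0,i=12, bit15=1)
  nb .###.: next=.  (t=1,i=5, bit14=0)
  nb .##.#: next=.  (t=0,i=7, bit13=0)
  nb .##..: next=.  (t=5,i=14, bit12=0)
  nb .#.##: next=#  (t=0,i=5, bit11=1)
  nb .#.#.: next=#  (t=2,i=12, bit10=1)
  nb .#..#: next=#  (t=0,i=2, bit9=1)
  nb .#...: next=#  (t=1,i=13, bit8=1)
  nb ..###: next=#  (t=4,i=13, bit7=1)
  nb ..##.: next=.  (t=1,i=1, bit6=0)
  nb ..#.#: next=#  (t=0,i=4, bit5=1)
  nb ..#..: next=#  (t=0,i=1, bit4=1)
  nb ...##: next=.  (t=1,i=0, bit3=0)
  nb ...#.: next=#  (t=2,i=2, bit2=1)
  nb ....#: next=.  (t=1,i=15, bit1=0)
  nb .....: next=#  (t=2,i=0, bit0=1)
  bits 00001101011010101000111110110101 = 225087413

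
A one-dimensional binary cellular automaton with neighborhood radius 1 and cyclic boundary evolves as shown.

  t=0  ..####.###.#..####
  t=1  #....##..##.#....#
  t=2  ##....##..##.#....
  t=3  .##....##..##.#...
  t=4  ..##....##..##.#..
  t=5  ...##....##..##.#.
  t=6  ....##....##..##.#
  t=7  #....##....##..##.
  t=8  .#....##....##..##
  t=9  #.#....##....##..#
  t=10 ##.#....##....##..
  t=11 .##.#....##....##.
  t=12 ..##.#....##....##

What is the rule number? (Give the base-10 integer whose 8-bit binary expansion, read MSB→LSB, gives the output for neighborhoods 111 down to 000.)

112

  ###|.  b7=0 t=0,i=3
  ##.|#  b6=1 t=0,i=5
  #.#|#  b5=1 t=0,i=6
  #..|#  b4=1 t=0,i=0
  .##|.  b3=0 t=0,i=2
  .#.|.  b2=0 t=0,i=11
  ..#|.  b1=0 t=0,i=1
  ...|.  b0=0 t=1,i=2
  bits 01110000 = 112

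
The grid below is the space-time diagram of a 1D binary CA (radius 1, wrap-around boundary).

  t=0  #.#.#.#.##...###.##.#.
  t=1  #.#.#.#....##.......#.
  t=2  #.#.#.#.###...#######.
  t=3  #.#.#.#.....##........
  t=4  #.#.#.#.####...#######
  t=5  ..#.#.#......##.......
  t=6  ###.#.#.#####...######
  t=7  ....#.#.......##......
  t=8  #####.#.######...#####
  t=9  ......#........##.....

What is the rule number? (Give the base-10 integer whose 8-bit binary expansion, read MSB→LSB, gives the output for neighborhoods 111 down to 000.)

7

  [7] ### => .  t=0,i=14
  [6] ##. => .  t=0,i=9
  [5] #.# => .  t=0,i=1
  [4] #.. => .  t=0,i=10
  [3] .## => .  t=0,i=8
  [2] .#. => #  t=0,i=0
  [1] ..# => #  t=0,i=12
  [0] ... => #  t=0,i=11
  bits 00000111 = 7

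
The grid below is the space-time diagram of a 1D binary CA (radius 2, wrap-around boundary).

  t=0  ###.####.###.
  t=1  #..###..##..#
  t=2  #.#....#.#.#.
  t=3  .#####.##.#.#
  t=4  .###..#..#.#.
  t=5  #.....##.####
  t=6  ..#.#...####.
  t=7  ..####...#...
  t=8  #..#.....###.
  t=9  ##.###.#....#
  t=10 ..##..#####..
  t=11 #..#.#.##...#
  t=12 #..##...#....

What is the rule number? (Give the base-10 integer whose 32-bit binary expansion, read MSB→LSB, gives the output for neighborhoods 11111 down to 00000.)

2358875954

  ##### -> #   bit 31 = 1  t=3,i=3
  ####. -> .   bit 30 = 0  t=0,i=6
  ###.# -> .   bit 29 = 0  t=0,i=2
  ###.. -> .   bit 28 = 0  t=1,i=5
  ##.## -> #   bit 27 = 1  t=0,i=3
  ##.#. -> #   bit 26 = 1  t=3,i=9
  ##..# -> .   bit 25 = 0  t=1,i=1
  ##... -> .   bit 24 = 0  t=5,i=1
  #.### -> #   bit 23 = 1  t=0,i=0
  #.##. -> .   bit 22 = 0  t=3,i=7
  #.#.# -> .   bit 21 = 0  t=2,i=0
  #.#.. -> #   bit 20 = 1  t=2,i=2
  #..## -> #   bit 19 = 1  t=1,i=2
  #..#. -> .   bit 18 = 0  t=4,i=5
  #...# -> .   bit 17 = 0  t=6,i=0
  #.... -> #   bit 16 = 1  t=2,i=4
  .#### -> #   bit 15 = 1  t=0,i=5
  .###. -> .   bit 14 = 0  t=0,i=1
  .##.# -> .   bit 13 = 0  t=3,i=8
  .##.. -> #   bit 12 = 1  t=1,i=0
  .#.## -> .   bit 11 = 0  t=3,i=0
  .#.#. -> #   bit 10 = 1  t=2,i=1
  .#..# -> #   bit 9 = 1  t=4,i=7
  .#... -> #   bit 8 = 1  t=2,i=3
  ..### -> .   bit 7 = 0  t=1,i=3
  ..##. -> .   bit 6 = 0  t=1,i=8
  ..#.# -> #   bit 5 = 1  t=2,i=7
  ..#.. -> #   bit 4 = 1  t=4,i=6
  ...## -> .   bit 3 = 0  t=5,i=5
  ...#. -> .   bit 2 = 0  t=2,i=6
  ....# -> #   bit 1 = 1  t=2,i=5
  ..... -> .   bit 0 = 0  t=5,i=3
  bits 10001100100110011001011100110010 = 2358875954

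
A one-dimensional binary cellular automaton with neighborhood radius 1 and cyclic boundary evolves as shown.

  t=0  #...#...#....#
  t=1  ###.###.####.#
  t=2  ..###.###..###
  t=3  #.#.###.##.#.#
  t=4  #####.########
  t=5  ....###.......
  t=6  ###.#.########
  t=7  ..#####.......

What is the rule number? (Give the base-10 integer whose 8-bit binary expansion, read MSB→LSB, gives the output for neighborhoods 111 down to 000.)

  nb ###: next=.  (t=1,i=0, bit7=0)
  nb ##.: next=#  (t=0,i=0, bit6=1)
  nb #.#: next=#  (t=1,i=3, bit5=1)
  nb #..: next=#  (t=0,i=1, bit4=1)
  nb .##: next=#  (t=0,i=13, bit3=1)
  nb .#.: next=#  (t=0,i=4, bit2=1)
  nb ..#: next=.  (t=0,i=3, bit1=0)
  nb ...: next=#  (t=0,i=2, bit0=1)
  bits 01111101 = 125

125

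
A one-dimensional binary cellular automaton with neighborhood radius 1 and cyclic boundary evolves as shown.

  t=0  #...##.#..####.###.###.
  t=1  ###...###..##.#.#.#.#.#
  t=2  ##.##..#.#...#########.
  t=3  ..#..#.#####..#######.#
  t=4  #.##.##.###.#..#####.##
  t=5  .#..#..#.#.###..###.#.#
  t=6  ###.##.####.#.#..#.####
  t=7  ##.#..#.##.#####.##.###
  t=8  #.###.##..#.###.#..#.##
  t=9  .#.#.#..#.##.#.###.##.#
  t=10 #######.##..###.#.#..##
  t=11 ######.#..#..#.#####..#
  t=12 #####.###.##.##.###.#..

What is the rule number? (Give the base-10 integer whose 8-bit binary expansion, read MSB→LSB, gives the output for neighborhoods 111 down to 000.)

  ### -> #   bit 7 = 1  t=0,i=11
  ##. -> .   bit 6 = 0  t=0,i=5
  #.# -> #   bit 5 = 1  t=0,i=6
  #.. -> #   bit 4 = 1  t=0,i=1
  .## -> .   bit 3 = 0  t=0,i=4
  .#. -> #   bit 2 = 1  t=0,i=0
  ..# -> .   bit 1 = 0  t=0,i=3
  ... -> #   bit 0 = 1  t=0,i=2
  bits 10110101 = 181

181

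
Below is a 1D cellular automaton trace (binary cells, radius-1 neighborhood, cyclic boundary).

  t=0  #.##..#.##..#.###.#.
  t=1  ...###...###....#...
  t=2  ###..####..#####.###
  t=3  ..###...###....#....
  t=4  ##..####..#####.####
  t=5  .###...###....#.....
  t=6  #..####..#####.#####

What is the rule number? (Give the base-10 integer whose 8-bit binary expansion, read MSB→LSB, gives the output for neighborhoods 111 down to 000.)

83

  ###|.  b7=0 t=0,i=15
  ##.|#  b6=1 t=0,i=3
  #.#|.  b5=0 t=0,i=1
  #..|#  b4=1 t=0,i=4
  .##|.  b3=0 t=0,i=2
  .#.|.  b2=0 t=0,i=0
  ..#|#  b1=1 t=0,i=5
  ...|#  b0=1 t=1,i=0
  bits 01010011 = 83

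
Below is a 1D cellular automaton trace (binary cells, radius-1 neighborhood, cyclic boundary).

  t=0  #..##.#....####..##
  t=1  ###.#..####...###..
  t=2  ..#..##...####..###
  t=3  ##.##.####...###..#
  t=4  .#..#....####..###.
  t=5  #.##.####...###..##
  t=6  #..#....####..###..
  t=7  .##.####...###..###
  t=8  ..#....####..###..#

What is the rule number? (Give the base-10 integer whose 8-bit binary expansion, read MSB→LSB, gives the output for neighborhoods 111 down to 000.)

  nb ###: next=.  (t=0,i=12, bit7=0)
  nb ##.: next=#  (t=0,i=0, bit6=1)
  nb #.#: next=.  (t=0,i=5, bit5=0)
  nb #..: next=#  (t=0,i=1, bit4=1)
  nb .##: next=.  (t=0,i=3, bit3=0)
  nb .#.: next=.  (t=0,i=6, bit2=0)
  nb ..#: next=#  (t=0,i=2, bit1=1)
  nb ...: next=#  (t=0,i=8, bit0=1)
  bits 01010011 = 83

83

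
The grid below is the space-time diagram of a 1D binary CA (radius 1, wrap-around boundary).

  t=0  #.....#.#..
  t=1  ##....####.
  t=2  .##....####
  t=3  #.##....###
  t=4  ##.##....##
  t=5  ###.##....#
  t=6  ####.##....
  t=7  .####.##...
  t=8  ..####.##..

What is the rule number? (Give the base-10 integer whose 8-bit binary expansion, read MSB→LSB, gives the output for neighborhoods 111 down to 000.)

  ###|#  b7=1 t=1,i=7
  ##.|#  b6=1 t=1,i=1
  #.#|#  b5=1 t=0,i=7
  #..|#  b4=1 t=0,i=1
  .##|.  b3=0 t=1,i=0
  .#.|#  b2=1 t=0,i=0
  ..#|.  b1=0 t=0,i=5
  ...|.  b0=0 t=0,i=2
  bits 11110100 = 244

244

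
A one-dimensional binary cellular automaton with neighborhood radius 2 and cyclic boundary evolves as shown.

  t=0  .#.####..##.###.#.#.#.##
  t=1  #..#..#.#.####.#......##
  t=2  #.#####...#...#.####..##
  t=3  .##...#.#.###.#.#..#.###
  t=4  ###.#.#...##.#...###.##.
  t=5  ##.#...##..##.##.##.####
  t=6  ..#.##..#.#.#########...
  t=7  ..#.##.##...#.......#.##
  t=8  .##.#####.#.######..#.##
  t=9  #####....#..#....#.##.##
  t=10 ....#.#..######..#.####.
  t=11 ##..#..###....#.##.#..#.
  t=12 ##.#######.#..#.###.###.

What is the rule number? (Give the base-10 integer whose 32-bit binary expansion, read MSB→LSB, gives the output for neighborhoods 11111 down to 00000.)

483357617

  nb #####: next=.  (t=2,i=4, bit31=0)
  nb ####.: next=.  (t=0,i=5, bit30=0)
  nb ###.#: next=.  (t=0,i=14, bit29=0)
  nb ###..: next=#  (t=0,i=6, bit28=1)
  nb ##.##: next=#  (t=0,i=11, bit27=1)
  nb ##.#.: next=#  (t=0,i=0, bit26=1)
  nb ##..#: next=.  (t=0,i=7, bit25=0)
  nb ##...: next=.  (t=2,i=7, bit24=0)
  nb #.###: next=#  (t=0,i=3, bit23=1)
  nb #.##.: next=#  (t=0,i=22, bit22=1)
  nb #.#.#: next=.  (t=0,i=1, bit21=0)
  nb #.#..: next=.  (t=1,i=15, bit20=0)
  nb #..##: next=#  (t=0,i=8, bit19=1)
  nb #..#.: next=#  (t=1,i=2, bit18=1)
  nb #...#: next=#  (t=2,i=8, bit17=1)
  nb #....: next=#  (t=1,i=17, bit16=1)
  nb .####: next=.  (t=0,i=4, bit15=0)
  nb .###.: next=#  (t=0,i=13, bit14=1)
  nb .##.#: next=#  (t=0,i=10, bit13=1)
  nb .##..: next=#  (t=3,i=2, bit12=1)
  nb .#.##: next=.  (t=0,i=2, bit11=0)
  nb .#.#.: next=.  (t=0,i=17, bit10=0)
  nb .#..#: next=#  (t=1,i=4, bit9=1)
  nb .#...: next=#  (t=1,i=16, bit8=1)
  nb ..###: next=#  (t=1,i=22, bit7=1)
  nb ..##.: next=.  (t=0,i=9, bit6=0)
  nb ..#.#: next=#  (t=1,i=6, bit5=1)
  nb ..#..: next=#  (t=1,i=3, bit4=1)
  nb ...##: next=.  (t=1,i=21, bit3=0)
  nb ...#.: next=.  (t=2,i=9, bit2=0)
  nb ....#: next=.  (t=1,i=20, bit1=0)
  nb .....: next=#  (t=1,i=18, bit0=1)
  bits 00011100110011110111001110110001 = 483357617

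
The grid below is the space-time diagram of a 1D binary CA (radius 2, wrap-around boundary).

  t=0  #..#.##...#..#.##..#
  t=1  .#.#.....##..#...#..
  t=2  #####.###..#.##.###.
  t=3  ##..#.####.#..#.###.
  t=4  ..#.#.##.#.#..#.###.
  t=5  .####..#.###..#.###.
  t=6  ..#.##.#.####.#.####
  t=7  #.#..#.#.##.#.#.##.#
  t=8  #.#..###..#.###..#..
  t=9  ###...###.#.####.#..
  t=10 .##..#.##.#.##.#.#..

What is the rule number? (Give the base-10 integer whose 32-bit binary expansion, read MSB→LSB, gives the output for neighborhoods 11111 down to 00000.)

850453823

  nb #####: next=.  (t=2,i=2, bit31=0)
  nb ####.: next=.  (t=2,i=3, bit30=0)
  nb ###.#: next=#  (t=2,i=4, bit29=1)
  nb ###..: next=#  (t=2,i=8, bit28=1)
  nb ##.##: next=.  (t=2,i=5, bit27=0)
  nb ##.#.: next=.  (t=3,i=10, bit26=0)
  nb ##..#: next=#  (t=0,i=1, bit25=1)
  nb ##...: next=.  (t=0,i=7, bit24=0)
  nb #.###: next=#  (t=2,i=0, bit23=1)
  nb #.##.: next=.  (t=0,i=5, bit22=0)
  nb #.#.#: next=#  (t=4,i=4, bit21=1)
  nb #.#..: next=#  (t=1,i=3, bit20=1)
  nb #..##: next=.  (t=0,i=18, bit19=0)
  nb #..#.: next=.  (t=0,i=2, bit18=0)
  nb #...#: next=.  (t=0,i=8, bit17=0)
  nb #....: next=.  (t=1,i=5, bit16=0)
  nb .####: next=#  (t=2,i=1, bit15=1)
  nb .###.: next=#  (t=2,i=7, bit14=1)
  nb .##.#: next=#  (t=2,i=14, bit13=1)
  nb .##..: next=.  (t=0,i=0, bit12=0)
  nb .#.##: next=.  (t=0,i=4, bit11=0)
  nb .#.#.: next=#  (t=1,i=2, bit10=1)
  nb .#..#: next=.  (t=0,i=11, bit9=0)
  nb .#...: next=#  (t=1,i=4, bit8=1)
  nb ..###: next=.  (t=5,i=1, bit7=0)
  nb ..##.: next=.  (t=0,i=19, bit6=0)
  nb ..#.#: next=#  (t=0,i=3, bit5=1)
  nb ..#..: next=#  (t=0,i=10, bit4=1)
  nb ...##: next=#  (t=1,i=8, bit3=1)
  nb ...#.: next=#  (t=0,i=9, bit2=1)
  nb ....#: next=#  (t=1,i=7, bit1=1)
  nb .....: next=#  (t=1,i=6, bit0=1)
  bits 00110010101100001110010100111111 = 850453823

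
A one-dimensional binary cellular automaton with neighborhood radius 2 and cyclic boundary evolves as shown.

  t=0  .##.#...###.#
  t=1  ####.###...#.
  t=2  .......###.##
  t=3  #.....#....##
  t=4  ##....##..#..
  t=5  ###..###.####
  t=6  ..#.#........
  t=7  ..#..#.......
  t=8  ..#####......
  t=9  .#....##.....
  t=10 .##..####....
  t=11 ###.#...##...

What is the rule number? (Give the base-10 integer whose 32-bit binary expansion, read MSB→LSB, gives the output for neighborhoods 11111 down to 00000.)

  #####|.  b31=0 t=5,i=0
  ####.|.  b30=0 t=1,i=2
  ###.#|.  b29=0 t=0,i=10
  ###..|#  b28=1 t=1,i=7
  ##.##|.  b27=0 t=1,i=4
  ##.#.|#  b26=1 t=0,i=3
  ##..#|.  b25=0 t=4,i=8
  ##...|#  b24=1 t=1,i=8
  #.###|.  b23=0 t=1,i=0
  #.##.|#  b22=1 t=0,i=1
  #.#.#|.  b21=0 t=0,i=12
  #.#..|.  b20=0 t=0,i=4
  #..##|#  b19=1 t=4,i=12
  #..#.|#  b18=1 t=4,i=9
  #...#|#  b17=1 t=0,i=6
  #....|.  b16=0 t=2,i=1
  .####|.  b15=0 t=1,i=1
  .###.|.  b14=0 t=0,i=9
  .##.#|#  b13=1 t=0,i=2
  .##..|#  b12=1 t=2,i=12
  .#.##|#  b11=1 t=0,i=0
  .#.#.|.  b10=0 t=6,i=3
  .#..#|#  b9=1 t=4,i=11
  .#...|#  b8=1 t=0,i=5
  ..###|.  b7=0 t=0,i=8
  ..##.|#  b6=1 t=4,i=0
  ..#.#|#  b5=1 t=1,i=11
  ..#..|#  b4=1 t=3,i=6
  ...##|#  b3=1 t=0,i=7
  ...#.|.  b2=0 t=1,i=10
  ....#|.  b1=0 t=2,i=5
  .....|.  b0=0 t=2,i=2
  bits 00010101010011100011101101111000 = 357448568

357448568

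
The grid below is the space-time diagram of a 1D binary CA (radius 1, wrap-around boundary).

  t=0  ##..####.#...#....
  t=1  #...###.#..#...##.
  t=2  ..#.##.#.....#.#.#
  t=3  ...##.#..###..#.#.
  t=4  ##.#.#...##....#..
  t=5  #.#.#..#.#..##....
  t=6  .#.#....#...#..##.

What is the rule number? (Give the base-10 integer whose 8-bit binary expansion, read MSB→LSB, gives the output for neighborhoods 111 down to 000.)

169

  ### -> #   bit 7 = 1  t=0,i=5
  ##. -> .   bit 6 = 0  t=0,i=1
  #.# -> #   bit 5 = 1  t=0,i=8
  #.. -> .   bit 4 = 0  t=0,i=2
  .## -> #   bit 3 = 1  t=0,i=0
  .#. -> .   bit 2 = 0  t=0,i=9
  ..# -> .   bit 1 = 0  t=0,i=3
  ... -> #   bit 0 = 1  t=0,i=11
  bits 10101001 = 169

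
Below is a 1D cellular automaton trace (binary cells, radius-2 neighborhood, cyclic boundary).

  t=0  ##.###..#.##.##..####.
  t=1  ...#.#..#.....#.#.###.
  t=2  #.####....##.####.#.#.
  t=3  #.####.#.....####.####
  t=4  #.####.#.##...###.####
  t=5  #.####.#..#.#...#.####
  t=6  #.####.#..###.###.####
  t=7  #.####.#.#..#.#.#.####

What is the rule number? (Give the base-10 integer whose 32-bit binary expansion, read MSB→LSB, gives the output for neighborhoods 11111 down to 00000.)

4038824997

  #####|#  b31=1 t=3,i=20
  ####.|#  b30=1 t=0,i=19
  ###.#|#  b29=1 t=0,i=20
  ###..|#  b28=1 t=0,i=5
  ##.##|.  b27=0 t=0,i=2
  ##.#.|.  b26=0 t=2,i=17
  ##..#|.  b25=0 t=0,i=6
  ##...|.  b24=0 t=1,i=21
  #.###|#  b23=1 t=0,i=3
  #.##.|.  b22=0 t=0,i=0
  #.#.#|#  b21=1 t=1,i=16
  #.#..|#  b20=1 t=1,i=5
  #..##|#  b19=1 t=0,i=16
  #..#.|.  b18=0 t=0,i=7
  #...#|#  b17=1 t=4,i=12
  #....|#  b16=1 t=1,i=0
  .####|#  b15=1 t=0,i=18
  .###.|.  b14=0 t=0,i=4
  .##.#|.  b13=0 t=0,i=1
  .##..|#  b12=1 t=0,i=14
  .#.##|.  b11=0 t=0,i=9
  .#.#.|#  b10=1 t=1,i=4
  .#..#|.  b9=0 t=1,i=6
  .#...|.  b8=0 t=1,i=9
  ..###|.  b7=0 t=0,i=17
  ..##.|.  b6=0 t=2,i=10
  ..#.#|#  b5=1 t=0,i=8
  ..#..|.  b4=0 t=1,i=8
  ...##|.  b3=0 t=2,i=9
  ...#.|#  b2=1 t=1,i=2
  ....#|.  b1=0 t=1,i=1
  .....|#  b0=1 t=1,i=11
  bits 11110000101110111001010000100101 = 4038824997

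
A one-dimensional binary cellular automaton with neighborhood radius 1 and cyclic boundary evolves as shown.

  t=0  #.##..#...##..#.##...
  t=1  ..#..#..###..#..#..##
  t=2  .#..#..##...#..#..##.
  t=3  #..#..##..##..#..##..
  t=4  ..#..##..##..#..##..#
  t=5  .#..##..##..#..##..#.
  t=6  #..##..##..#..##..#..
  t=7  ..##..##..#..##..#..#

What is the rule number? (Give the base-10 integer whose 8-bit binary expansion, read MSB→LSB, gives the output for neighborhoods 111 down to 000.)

  nb ###: next=.  (t=1,i=9, bit7=0)
  nb ##.: next=.  (t=0,i=3, bit6=0)
  nb #.#: next=.  (t=0,i=1, bit5=0)
  nb #..: next=.  (t=0,i=4, bit4=0)
  nb .##: next=#  (t=0,i=2, bit3=1)
  nb .#.: next=.  (t=0,i=0, bit2=0)
  nb ..#: next=#  (t=0,i=5, bit1=1)
  nb ...: next=#  (t=0,i=8, bit0=1)
  bits 00001011 = 11

11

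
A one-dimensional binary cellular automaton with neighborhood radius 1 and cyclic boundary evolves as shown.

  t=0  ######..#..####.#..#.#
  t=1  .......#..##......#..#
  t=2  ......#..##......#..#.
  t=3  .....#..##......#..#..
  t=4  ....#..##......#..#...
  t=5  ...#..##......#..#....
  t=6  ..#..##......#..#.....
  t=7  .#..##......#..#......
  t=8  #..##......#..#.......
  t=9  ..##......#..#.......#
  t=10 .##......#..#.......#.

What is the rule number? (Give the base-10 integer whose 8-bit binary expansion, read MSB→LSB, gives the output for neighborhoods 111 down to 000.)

  ### -> .   bit 7 = 0  t=0,i=0
  ##. -> .   bit 6 = 0  t=0,i=5
  #.# -> .   bit 5 = 0  t=0,i=15
  #.. -> .   bit 4 = 0  t=0,i=6
  .## -> #   bit 3 = 1  t=0,i=11
  .#. -> .   bit 2 = 0  t=0,i=8
  ..# -> #   bit 1 = 1  t=0,i=7
  ... -> .   bit 0 = 0  t=1,i=1
  bits 00001010 = 10

10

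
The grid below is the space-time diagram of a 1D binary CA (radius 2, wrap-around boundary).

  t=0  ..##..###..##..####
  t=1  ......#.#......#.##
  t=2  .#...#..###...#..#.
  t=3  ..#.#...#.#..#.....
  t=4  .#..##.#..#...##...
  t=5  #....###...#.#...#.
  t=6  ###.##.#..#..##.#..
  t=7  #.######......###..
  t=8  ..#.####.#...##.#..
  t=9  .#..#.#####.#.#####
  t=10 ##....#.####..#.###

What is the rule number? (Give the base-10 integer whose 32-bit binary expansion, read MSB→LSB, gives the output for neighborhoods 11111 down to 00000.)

  [31] ##### => #  t=7,i=4
  [30] ####. => #  t=0,i=17
  [29] ###.# => #  t=6,i=2
  [28] ###.. => #  t=0,i=8
  [27] ##.## => #  t=6,i=3
  [26] ##.#. => #  t=4,i=6
  [25] ##..# => .  t=0,i=0
  [24] ##... => .  t=1,i=0
  [23] #.### => #  t=7,i=2
  [22] #.##. => #  t=1,i=17
  [21] #.#.# => .  t=9,i=12
  [20] #.#.. => #  t=1,i=8
  [19] #..## => .  t=0,i=1
  [18] #..#. => .  t=2,i=0
  [17] #...# => .  t=2,i=3
  [16] #.... => #  t=1,i=1
  [15] .#### => .  t=0,i=16
  [14] .###. => .  t=0,i=7
  [13] .##.# => #  t=4,i=5
  [12] .##.. => .  t=0,i=3
  [11] .#.## => .  t=1,i=16
  [10] .#.#. => .  t=1,i=7
  [9] .#..# => .  t=2,i=6
  [8] .#... => #  t=1,i=9
  [7] ..### => #  t=0,i=6
  [6] ..##. => .  t=0,i=2
  [5] ..#.# => .  t=1,i=6
  [4] ..#.. => .  t=2,i=1
  [3] ...## => #  t=4,i=13
  [2] ...#. => #  t=1,i=5
  [1] ....# => .  t=1,i=4
  [0] ..... => .  t=1,i=2
  bits 11111100110100010010000110001100 = 4241564044

4241564044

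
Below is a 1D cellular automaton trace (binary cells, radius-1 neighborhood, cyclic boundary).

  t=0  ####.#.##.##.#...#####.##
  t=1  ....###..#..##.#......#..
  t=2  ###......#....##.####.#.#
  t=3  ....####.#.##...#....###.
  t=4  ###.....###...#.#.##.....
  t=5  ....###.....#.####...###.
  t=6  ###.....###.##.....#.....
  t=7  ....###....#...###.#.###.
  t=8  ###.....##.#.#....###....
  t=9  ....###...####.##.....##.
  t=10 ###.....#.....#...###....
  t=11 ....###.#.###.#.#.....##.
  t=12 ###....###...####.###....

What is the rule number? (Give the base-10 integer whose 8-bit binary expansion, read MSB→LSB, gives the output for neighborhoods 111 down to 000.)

  nb ###: next=.  (t=0,i=0, bit7=0)
  nb ##.: next=.  (t=0,i=3, bit6=0)
  nb #.#: next=#  (t=0,i=4, bit5=1)
  nb #..: next=.  (t=0,i=14, bit4=0)
  nb .##: next=.  (t=0,i=7, bit3=0)
  nb .#.: next=#  (t=0,i=5, bit2=1)
  nb ..#: next=.  (t=0,i=16, bit1=0)
  nb ...: next=#  (t=0,i=15, bit0=1)
  bits 00100101 = 37

37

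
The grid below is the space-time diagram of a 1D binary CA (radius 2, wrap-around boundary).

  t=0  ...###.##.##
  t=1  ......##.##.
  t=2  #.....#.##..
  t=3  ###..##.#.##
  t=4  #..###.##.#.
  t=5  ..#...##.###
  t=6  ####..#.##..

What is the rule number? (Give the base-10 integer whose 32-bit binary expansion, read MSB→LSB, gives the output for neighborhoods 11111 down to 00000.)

2397898100

  ##### -> #   bit 31 = 1  t=3,i=0
  ####. -> .   bit 30 = 0  t=3,i=1
  ###.# -> .   bit 29 = 0  t=0,i=5
  ###.. -> .   bit 28 = 0  t=3,i=2
  ##.## -> #   bit 27 = 1  t=0,i=6
  ##.#. -> #   bit 26 = 1  t=3,i=7
  ##..# -> #   bit 25 = 1  t=2,i=10
  ##... -> .   bit 24 = 0  t=0,i=0
  #.### -> #   bit 23 = 1  t=3,i=10
  #.##. -> #   bit 22 = 1  t=0,i=7
  #.#.# -> #   bit 21 = 1  t=3,i=8
  #.#.. -> .   bit 20 = 0  t=4,i=0
  #..## -> #   bit 19 = 1  t=3,i=4
  #..#. -> #   bit 18 = 1  t=2,i=11
  #...# -> .   bit 17 = 0  t=0,i=1
  #.... -> #   bit 16 = 1  t=1,i=0
  .#### -> .   bit 15 = 0  t=3,i=11
  .###. -> .   bit 14 = 0  t=0,i=4
  .##.# -> .   bit 13 = 0  t=0,i=8
  .##.. -> .   bit 12 = 0  t=0,i=11
  .#.## -> .   bit 11 = 0  t=2,i=7
  .#.#. -> #   bit 10 = 1  t=4,i=11
  .#..# -> .   bit 9 = 0  t=4,i=1
  .#... -> #   bit 8 = 1  t=2,i=1
  ..### -> .   bit 7 = 0  t=0,i=3
  ..##. -> #   bit 6 = 1  t=1,i=6
  ..#.# -> #   bit 5 = 1  t=2,i=6
  ..#.. -> #   bit 4 = 1  t=2,i=0
  ...## -> .   bit 3 = 0  t=0,i=2
  ...#. -> #   bit 2 = 1  t=2,i=5
  ....# -> .   bit 1 = 0  t=1,i=4
  ..... -> .   bit 0 = 0  t=1,i=1
  bits 10001110111011010000010101110100 = 2397898100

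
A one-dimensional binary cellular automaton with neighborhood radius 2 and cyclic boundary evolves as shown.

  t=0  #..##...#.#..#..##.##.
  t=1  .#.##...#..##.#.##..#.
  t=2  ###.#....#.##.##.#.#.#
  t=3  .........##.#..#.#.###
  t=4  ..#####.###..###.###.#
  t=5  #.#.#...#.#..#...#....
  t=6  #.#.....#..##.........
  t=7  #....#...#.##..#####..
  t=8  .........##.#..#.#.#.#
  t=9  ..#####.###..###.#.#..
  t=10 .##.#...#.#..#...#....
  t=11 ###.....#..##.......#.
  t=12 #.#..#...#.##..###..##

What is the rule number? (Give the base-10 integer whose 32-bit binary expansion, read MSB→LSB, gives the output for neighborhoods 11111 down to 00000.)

2426682089

  #####|#  b31=1 t=4,i=4
  ####.|.  b30=0 t=2,i=1
  ###.#|.  b29=0 t=2,i=2
  ###..|#  b28=1 t=3,i=21
  ##.##|.  b27=0 t=0,i=18
  ##.#.|.  b26=0 t=0,i=21
  ##..#|.  b25=0 t=1,i=18
  ##...|.  b24=0 t=0,i=5
  #.###|#  b23=1 t=2,i=21
  #.##.|.  b22=0 t=0,i=19
  #.#.#|#  b21=1 t=1,i=14
  #.#..|.  b20=0 t=0,i=0
  #..##|.  b19=0 t=0,i=2
  #..#.|#  b18=1 t=0,i=12
  #...#|.  b17=0 t=0,i=6
  #....|.  b16=0 t=2,i=6
  .####|.  b15=0 t=2,i=0
  .###.|.  b14=0 t=3,i=20
  .##.#|#  b13=1 t=0,i=17
  .##..|#  b12=1 t=0,i=4
  .#.##|#  b11=1 t=1,i=2
  .#.#.|.  b10=0 t=0,i=9
  .#..#|#  b9=1 t=0,i=1
  .#...|.  b8=0 t=2,i=5
  ..###|#  b7=1 t=4,i=2
  ..##.|#  b6=1 t=0,i=3
  ..#.#|#  b5=1 t=0,i=8
  ..#..|.  b4=0 t=0,i=13
  ...##|#  b3=1 t=3,i=8
  ...#.|.  b2=0 t=0,i=7
  ....#|.  b1=0 t=2,i=7
  .....|#  b0=1 t=3,i=2
  bits 10010000101001000011101011101001 = 2426682089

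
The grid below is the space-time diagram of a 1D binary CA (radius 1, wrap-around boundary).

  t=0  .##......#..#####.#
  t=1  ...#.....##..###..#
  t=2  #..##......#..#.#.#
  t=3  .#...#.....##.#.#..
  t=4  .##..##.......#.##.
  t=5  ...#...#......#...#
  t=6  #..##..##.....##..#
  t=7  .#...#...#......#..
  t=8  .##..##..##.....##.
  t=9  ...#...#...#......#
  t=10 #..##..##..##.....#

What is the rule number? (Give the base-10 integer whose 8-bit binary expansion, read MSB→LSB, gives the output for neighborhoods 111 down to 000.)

  ### -> #   bit 7 = 1  t=0,i=13
  ##. -> .   bit 6 = 0  t=0,i=2
  #.# -> .   bit 5 = 0  t=0,i=0
  #.. -> #   bit 4 = 1  t=0,i=3
  .## -> .   bit 3 = 0  t=0,i=1
  .#. -> #   bit 2 = 1  t=0,i=9
  ..# -> .   bit 1 = 0  t=0,i=8
  ... -> .   bit 0 = 0  t=0,i=4
  bits 10010100 = 148

148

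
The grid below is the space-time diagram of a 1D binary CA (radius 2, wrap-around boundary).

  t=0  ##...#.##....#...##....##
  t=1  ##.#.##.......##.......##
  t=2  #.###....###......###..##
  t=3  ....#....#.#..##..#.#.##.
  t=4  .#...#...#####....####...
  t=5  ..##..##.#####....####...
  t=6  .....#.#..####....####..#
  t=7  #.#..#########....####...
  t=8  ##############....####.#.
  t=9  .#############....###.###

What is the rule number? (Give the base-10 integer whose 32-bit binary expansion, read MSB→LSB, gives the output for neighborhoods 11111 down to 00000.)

  [31] ##### => #  t=4,i=11
  [30] ####. => #  t=0,i=0
  [29] ###.# => .  t=1,i=1
  [28] ###.. => #  t=0,i=1
  [27] ##.## => .  t=2,i=1
  [26] ##.#. => #  t=1,i=2
  [25] ##..# => .  t=2,i=21
  [24] ##... => .  t=0,i=2
  [23] #.### => .  t=2,i=2
  [22] #.##. => .  t=0,i=7
  [21] #.#.# => #  t=1,i=3
  [20] #.#.. => #  t=3,i=11
  [19] #..## => #  t=2,i=22
  [18] #..#. => .  t=3,i=17
  [17] #...# => #  t=0,i=3
  [16] #.... => .  t=0,i=10
  [15] .#### => #  t=0,i=24
  [14] .###. => .  t=2,i=3
  [13] .##.# => #  t=5,i=7
  [12] .##.. => .  t=0,i=8
  [11] .#.## => #  t=0,i=6
  [10] .#.#. => #  t=3,i=10
  [9] .#..# => #  t=3,i=12
  [8] .#... => #  t=0,i=14
  [7] ..### => #  t=0,i=23
  [6] ..##. => .  t=0,i=17
  [5] ..#.# => #  t=0,i=5
  [4] ..#.. => .  t=0,i=13
  [3] ...## => .  t=0,i=16
  [2] ...#. => .  t=0,i=4
  [1] ....# => .  t=0,i=11
  [0] ..... => #  t=1,i=9
  bits 11010100001110101010111110100001 = 3560615841

3560615841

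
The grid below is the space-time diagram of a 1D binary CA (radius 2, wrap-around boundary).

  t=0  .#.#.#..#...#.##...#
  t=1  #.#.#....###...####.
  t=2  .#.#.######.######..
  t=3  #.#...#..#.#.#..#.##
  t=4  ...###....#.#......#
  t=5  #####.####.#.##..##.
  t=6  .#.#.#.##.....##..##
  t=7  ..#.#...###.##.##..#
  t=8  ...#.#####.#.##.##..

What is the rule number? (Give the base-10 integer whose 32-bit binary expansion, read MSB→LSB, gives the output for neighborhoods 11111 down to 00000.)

1258550670

  [31] ##### => .  t=2,i=7
  [30] ####. => #  t=1,i=17
  [29] ###.# => .  t=1,i=18
  [28] ###.. => .  t=1,i=11
  [27] ##.## => #  t=2,i=11
  [26] ##.#. => .  t=1,i=19
  [25] ##..# => #  t=5,i=15
  [24] ##... => #  t=0,i=16
  [23] #.### => .  t=2,i=5
  [22] #.##. => .  t=0,i=14
  [21] #.#.# => .  t=0,i=1
  [20] #.#.. => .  t=0,i=5
  [19] #..## => .  t=5,i=16
  [18] #..#. => .  t=0,i=7
  [17] #...# => #  t=0,i=10
  [16] #.... => #  t=1,i=6
  [15] .#### => #  t=1,i=16
  [14] .###. => #  t=1,i=10
  [13] .##.# => #  t=5,i=18
  [12] .##.. => #  t=0,i=15
  [11] .#.## => .  t=0,i=13
  [10] .#.#. => #  t=0,i=0
  [9] .#..# => .  t=0,i=6
  [8] .#... => #  t=0,i=9
  [7] ..### => #  t=1,i=9
  [6] ..##. => .  t=5,i=17
  [5] ..#.# => .  t=0,i=12
  [4] ..#.. => .  t=0,i=8
  [3] ...## => #  t=1,i=8
  [2] ...#. => #  t=0,i=11
  [1] ....# => #  t=1,i=7
  [0] ..... => .  t=4,i=15
  bits 01001011000000111111010110001110 = 1258550670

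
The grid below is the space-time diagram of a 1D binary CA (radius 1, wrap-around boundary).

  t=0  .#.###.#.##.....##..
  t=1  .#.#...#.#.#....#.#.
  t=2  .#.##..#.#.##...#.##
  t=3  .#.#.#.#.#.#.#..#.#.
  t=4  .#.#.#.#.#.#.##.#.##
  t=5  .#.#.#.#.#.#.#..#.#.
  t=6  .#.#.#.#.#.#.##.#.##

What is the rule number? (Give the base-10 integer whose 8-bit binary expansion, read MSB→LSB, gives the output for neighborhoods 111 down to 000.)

  ### -> .   bit 7 = 0  t=0,i=4
  ##. -> .   bit 6 = 0  t=0,i=5
  #.# -> .   bit 5 = 0  t=0,i=2
  #.. -> #   bit 4 = 1  t=0,i=11
  .## -> #   bit 3 = 1  t=0,i=3
  .#. -> #   bit 2 = 1  t=0,i=1
  ..# -> .   bit 1 = 0  t=0,i=0
  ... -> .   bit 0 = 0  t=0,i=12
  bits 00011100 = 28

28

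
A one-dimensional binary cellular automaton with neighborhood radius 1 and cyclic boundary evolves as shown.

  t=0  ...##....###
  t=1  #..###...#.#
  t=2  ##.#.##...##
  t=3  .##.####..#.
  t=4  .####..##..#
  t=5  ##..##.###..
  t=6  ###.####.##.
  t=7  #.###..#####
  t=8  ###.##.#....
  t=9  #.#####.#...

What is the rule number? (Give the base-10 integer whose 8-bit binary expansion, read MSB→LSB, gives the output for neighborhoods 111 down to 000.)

120

  ###|.  b7=0 t=0,i=10
  ##.|#  b6=1 t=0,i=4
  #.#|#  b5=1 t=1,i=10
  #..|#  b4=1 t=0,i=0
  .##|#  b3=1 t=0,i=3
  .#.|.  b2=0 t=1,i=9
  ..#|.  b1=0 t=0,i=2
  ...|.  b0=0 t=0,i=1
  bits 01111000 = 120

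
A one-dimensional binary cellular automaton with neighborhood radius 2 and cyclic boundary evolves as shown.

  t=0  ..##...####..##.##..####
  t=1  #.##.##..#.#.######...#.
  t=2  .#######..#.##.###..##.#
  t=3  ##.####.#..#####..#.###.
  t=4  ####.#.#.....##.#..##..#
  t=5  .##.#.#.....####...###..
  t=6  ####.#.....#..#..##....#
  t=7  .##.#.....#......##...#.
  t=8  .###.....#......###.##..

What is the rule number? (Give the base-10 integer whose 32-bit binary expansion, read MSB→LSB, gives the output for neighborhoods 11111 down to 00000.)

  nb #####: next=#  (t=1,i=15, bit31=1)
  nb ####.: next=#  (t=0,i=9, bit30=1)
  nb ###.#: next=.  (t=3,i=6, bit29=0)
  nb ###..: next=.  (t=0,i=10, bit28=0)
  nb ##.##: next=#  (t=0,i=15, bit27=1)
  nb ##.#.: next=#  (t=2,i=22, bit26=1)
  nb ##..#: next=#  (t=0,i=0, bit25=1)
  nb ##...: next=.  (t=0,i=4, bit24=0)
  nb #.###: next=#  (t=1,i=13, bit23=1)
  nb #.##.: next=#  (t=0,i=16, bit22=1)
  nb #.#.#: next=.  (t=1,i=0, bit21=0)
  nb #.#..: next=.  (t=3,i=8, bit20=0)
  nb #..##: next=.  (t=0,i=1, bit19=0)
  nb #..#.: next=.  (t=1,i=8, bit18=0)
  nb #...#: next=#  (t=0,i=5, bit17=1)
  nb #....: next=.  (t=4,i=9, bit16=0)
  nb .####: next=.  (t=0,i=8, bit15=0)
  nb .###.: next=.  (t=2,i=16, bit14=0)
  nb .##.#: next=#  (t=0,i=14, bit13=1)
  nb .##..: next=#  (t=0,i=3, bit12=1)
  nb .#.##: next=#  (t=1,i=1, bit11=1)
  nb .#.#.: next=#  (t=1,i=10, bit10=1)
  nb .#..#: next=.  (t=3,i=9, bit9=0)
  nb .#...: next=.  (t=4,i=8, bit8=0)
  nb ..###: next=.  (t=0,i=7, bit7=0)
  nb ..##.: next=#  (t=0,i=2, bit6=1)
  nb ..#.#: next=.  (t=1,i=9, bit5=0)
  nb ..#..: next=.  (t=6,i=11, bit4=0)
  nb ...##: next=#  (t=0,i=6, bit3=1)
  nb ...#.: next=#  (t=1,i=21, bit2=1)
  nb ....#: next=.  (t=4,i=11, bit1=0)
  nb .....: next=.  (t=4,i=10, bit0=0)
  bits 11001110110000100011110001001100 = 3468835916

3468835916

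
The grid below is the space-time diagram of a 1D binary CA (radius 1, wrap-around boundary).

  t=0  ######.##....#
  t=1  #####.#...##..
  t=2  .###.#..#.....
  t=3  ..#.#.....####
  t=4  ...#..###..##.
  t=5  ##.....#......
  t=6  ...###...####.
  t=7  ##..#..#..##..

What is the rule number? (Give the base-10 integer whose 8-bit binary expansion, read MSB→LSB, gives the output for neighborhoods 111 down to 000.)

  [7] ### => #  t=0,i=0
  [6] ##. => .  t=0,i=5
  [5] #.# => #  t=0,i=6
  [4] #.. => .  t=0,i=9
  [3] .## => .  t=0,i=7
  [2] .#. => .  t=1,i=6
  [1] ..# => .  t=0,i=12
  [0] ... => #  t=0,i=10
  bits 10100001 = 161

161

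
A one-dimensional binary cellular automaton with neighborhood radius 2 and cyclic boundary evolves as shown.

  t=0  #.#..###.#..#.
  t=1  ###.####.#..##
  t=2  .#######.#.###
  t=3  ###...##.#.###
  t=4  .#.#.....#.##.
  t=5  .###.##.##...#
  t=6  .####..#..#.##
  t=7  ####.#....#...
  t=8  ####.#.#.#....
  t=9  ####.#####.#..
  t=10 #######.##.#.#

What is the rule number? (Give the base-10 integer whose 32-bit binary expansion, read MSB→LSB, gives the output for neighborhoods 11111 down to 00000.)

  #####|.  b31=0 t=1,i=0
  ####.|#  b30=1 t=1,i=1
  ###.#|#  b29=1 t=0,i=7
  ###..|.  b28=0 t=3,i=2
  ##.##|#  b27=1 t=1,i=3
  ##.#.|.  b26=0 t=0,i=8
  ##..#|#  b25=1 t=4,i=13
  ##...|#  b24=1 t=3,i=3
  #.###|#  b23=1 t=1,i=4
  #.##.|.  b22=0 t=4,i=11
  #.#.#|#  b21=1 t=0,i=0
  #.#..|#  b20=1 t=0,i=2
  #..##|#  b19=1 t=0,i=4
  #..#.|.  b18=0 t=0,i=11
  #...#|.  b17=0 t=3,i=4
  #....|#  b16=1 t=4,i=5
  .####|#  b15=1 t=1,i=5
  .###.|#  b14=1 t=0,i=6
  .##.#|.  b13=0 t=3,i=7
  .##..|.  b12=0 t=4,i=12
  .#.##|.  b11=0 t=2,i=10
  .#.#.|#  b10=1 t=0,i=1
  .#..#|.  b9=0 t=0,i=3
  .#...|.  b8=0 t=4,i=4
  ..###|#  b7=1 t=0,i=5
  ..##.|.  b6=0 t=3,i=6
  ..#.#|#  b5=1 t=0,i=12
  ..#..|.  b4=0 t=6,i=7
  ...##|.  b3=0 t=3,i=5
  ...#.|#  b2=1 t=4,i=8
  ....#|.  b1=0 t=4,i=7
  .....|#  b0=1 t=4,i=6
  bits 01101011101110011100010010100101 = 1807336613

1807336613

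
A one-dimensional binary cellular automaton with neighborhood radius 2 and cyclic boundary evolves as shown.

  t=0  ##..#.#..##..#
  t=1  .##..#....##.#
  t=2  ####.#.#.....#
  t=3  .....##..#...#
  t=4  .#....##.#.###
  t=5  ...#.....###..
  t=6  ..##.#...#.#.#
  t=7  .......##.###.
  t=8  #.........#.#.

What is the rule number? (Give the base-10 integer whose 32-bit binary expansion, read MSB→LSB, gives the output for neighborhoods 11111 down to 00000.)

316873876

  #####|.  b31=0 t=2,i=1
  ####.|.  b30=0 t=2,i=2
  ###.#|.  b29=0 t=2,i=3
  ###..|#  b28=1 t=0,i=1
  ##.##|.  b27=0 t=7,i=9
  ##.#.|.  b26=0 t=1,i=12
  ##..#|#  b25=1 t=0,i=2
  ##...|.  b24=0 t=5,i=12
  #.###|#  b23=1 t=4,i=11
  #.##.|#  b22=1 t=1,i=1
  #.#.#|#  b21=1 t=1,i=13
  #.#..|.  b20=0 t=0,i=6
  #..##|.  b19=0 t=0,i=8
  #..#.|.  b18=0 t=0,i=3
  #...#|#  b17=1 t=3,i=11
  #....|#  b16=1 t=1,i=7
  .####|.  b15=0 t=2,i=0
  .###.|.  b14=0 t=0,i=0
  .##.#|.  b13=0 t=1,i=11
  .##..|#  b12=1 t=0,i=10
  .#.##|#  b11=1 t=1,i=0
  .#.#.|#  b10=1 t=0,i=5
  .#..#|.  b9=0 t=0,i=7
  .#...|.  b8=0 t=1,i=6
  ..###|#  b7=1 t=0,i=13
  ..##.|.  b6=0 t=0,i=9
  ..#.#|.  b5=0 t=0,i=4
  ..#..|#  b4=1 t=1,i=5
  ...##|.  b3=0 t=1,i=9
  ...#.|#  b2=1 t=3,i=12
  ....#|.  b1=0 t=1,i=8
  .....|.  b0=0 t=2,i=10
  bits 00010010111000110001110010010100 = 316873876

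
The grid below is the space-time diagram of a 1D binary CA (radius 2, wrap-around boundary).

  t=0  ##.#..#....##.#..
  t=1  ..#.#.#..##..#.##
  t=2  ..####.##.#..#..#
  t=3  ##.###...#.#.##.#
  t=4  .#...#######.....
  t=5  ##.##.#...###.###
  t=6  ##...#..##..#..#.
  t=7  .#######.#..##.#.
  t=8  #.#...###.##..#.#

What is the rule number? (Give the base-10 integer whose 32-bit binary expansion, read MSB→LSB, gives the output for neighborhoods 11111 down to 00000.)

  [31] ##### => .  t=4,i=7
  [30] ####. => #  t=2,i=4
  [29] ###.# => #  t=2,i=5
  [28] ###.. => #  t=3,i=5
  [27] ##.## => .  t=2,i=6
  [26] ##.#. => #  t=0,i=2
  [25] ##..# => .  t=1,i=0
  [24] ##... => #  t=3,i=6
  [23] #.### => .  t=3,i=3
  [22] #.##. => .  t=1,i=15
  [21] #.#.# => #  t=1,i=4
  [20] #.#.. => .  t=0,i=3
  [19] #..## => #  t=0,i=16
  [18] #..#. => .  t=0,i=5
  [17] #...# => #  t=3,i=7
  [16] #.... => .  t=0,i=8
  [15] .#### => #  t=2,i=3
  [14] .###. => .  t=3,i=0
  [13] .##.# => .  t=0,i=1
  [12] .##.. => #  t=1,i=10
  [11] .#.## => .  t=1,i=14
  [10] .#.#. => #  t=1,i=3
  [9] .#..# => #  t=0,i=4
  [8] .#... => .  t=0,i=7
  [7] ..### => .  t=2,i=2
  [6] ..##. => .  t=0,i=0
  [5] ..#.# => #  t=1,i=2
  [4] ..#.. => #  t=0,i=6
  [3] ...## => #  t=0,i=10
  [2] ...#. => #  t=3,i=8
  [1] ....# => #  t=0,i=9
  [0] ..... => #  t=4,i=14
  bits 01110101001010101001011000111111 = 1965725247

1965725247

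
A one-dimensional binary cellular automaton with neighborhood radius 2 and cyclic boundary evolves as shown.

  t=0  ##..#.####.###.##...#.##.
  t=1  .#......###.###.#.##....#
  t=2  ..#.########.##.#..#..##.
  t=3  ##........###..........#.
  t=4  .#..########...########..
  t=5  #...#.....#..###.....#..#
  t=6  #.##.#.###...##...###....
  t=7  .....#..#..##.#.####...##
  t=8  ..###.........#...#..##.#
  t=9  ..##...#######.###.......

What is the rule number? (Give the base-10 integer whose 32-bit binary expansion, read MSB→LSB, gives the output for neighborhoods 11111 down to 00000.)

  [31] ##### => .  t=2,i=6
  [30] ####. => #  t=0,i=8
  [29] ###.# => #  t=0,i=9
  [28] ###.. => .  t=3,i=12
  [27] ##.## => #  t=0,i=10
  [26] ##.#. => .  t=1,i=15
  [25] ##..# => .  t=0,i=2
  [24] ##... => .  t=0,i=17
  [23] #.### => .  t=0,i=6
  [22] #.##. => .  t=0,i=0
  [21] #.#.# => #  t=1,i=16
  [20] #.#.. => .  t=1,i=1
  [19] #..## => .  t=2,i=21
  [18] #..#. => .  t=0,i=3
  [17] #...# => #  t=0,i=18
  [16] #.... => .  t=1,i=3
  [15] .#### => .  t=0,i=7
  [14] .###. => #  t=0,i=12
  [13] .##.# => .  t=0,i=23
  [12] .##.. => #  t=0,i=1
  [11] .#.## => .  t=0,i=5
  [10] .#.#. => .  t=1,i=0
  [9] .#..# => .  t=2,i=17
  [8] .#... => #  t=1,i=2
  [7] ..### => #  t=1,i=8
  [6] ..##. => .  t=2,i=22
  [5] ..#.# => .  t=0,i=4
  [4] ..#.. => .  t=2,i=19
  [3] ...## => #  t=1,i=7
  [2] ...#. => #  t=0,i=19
  [1] ....# => #  t=1,i=6
  [0] ..... => #  t=1,i=4
  bits 01101000001000100101000110001111 = 1747079567

1747079567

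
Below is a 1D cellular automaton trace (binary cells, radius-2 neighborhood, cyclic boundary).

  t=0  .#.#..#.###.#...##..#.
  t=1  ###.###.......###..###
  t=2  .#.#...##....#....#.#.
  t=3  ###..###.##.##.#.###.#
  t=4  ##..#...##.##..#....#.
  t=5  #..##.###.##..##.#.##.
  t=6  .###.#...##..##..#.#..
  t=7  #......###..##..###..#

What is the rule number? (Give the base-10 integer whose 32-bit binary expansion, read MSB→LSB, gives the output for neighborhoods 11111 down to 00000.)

1232045692

  ##### -> .   bit 31 = 0  t=1,i=0
  ####. -> #   bit 30 = 1  t=1,i=1
  ###.# -> .   bit 29 = 0  t=0,i=10
  ###.. -> .   bit 28 = 0  t=1,i=6
  ##.## -> #   bit 27 = 1  t=1,i=3
  ##.#. -> .   bit 26 = 0  t=0,i=11
  ##..# -> .   bit 25 = 0  t=0,i=18
  ##... -> #   bit 24 = 1  t=1,i=7
  #.### -> .   bit 23 = 0  t=0,i=8
  #.##. -> #   bit 22 = 1  t=3,i=9
  #.#.# -> #   bit 21 = 1  t=3,i=15
  #.#.. -> .   bit 20 = 0  t=0,i=3
  #..## -> #   bit 19 = 1  t=1,i=18
  #..#. -> #   bit 18 = 1  t=0,i=0
  #...# -> #   bit 17 = 1  t=0,i=14
  #.... -> #   bit 16 = 1  t=1,i=8
  .#### -> #   bit 15 = 1  t=1,i=20
  .###. -> .   bit 14 = 0  t=0,i=9
  .##.# -> .   bit 13 = 0  t=3,i=10
  .##.. -> .   bit 12 = 0  t=0,i=17
  .#.## -> .   bit 11 = 0  t=0,i=7
  .#.#. -> #   bit 10 = 1  t=0,i=2
  .#..# -> #   bit 9 = 1  t=0,i=4
  .#... -> .   bit 8 = 0  t=0,i=13
  ..### -> .   bit 7 = 0  t=1,i=14
  ..##. -> #   bit 6 = 1  t=0,i=16
  ..#.# -> #   bit 5 = 1  t=0,i=1
  ..#.. -> #   bit 4 = 1  t=0,i=20
  ...## -> #   bit 3 = 1  t=0,i=15
  ...#. -> #   bit 2 = 1  t=2,i=12
  ....# -> .   bit 1 = 0  t=1,i=12
  ..... -> .   bit 0 = 0  t=1,i=9
  bits 01001001011011111000011001111100 = 1232045692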